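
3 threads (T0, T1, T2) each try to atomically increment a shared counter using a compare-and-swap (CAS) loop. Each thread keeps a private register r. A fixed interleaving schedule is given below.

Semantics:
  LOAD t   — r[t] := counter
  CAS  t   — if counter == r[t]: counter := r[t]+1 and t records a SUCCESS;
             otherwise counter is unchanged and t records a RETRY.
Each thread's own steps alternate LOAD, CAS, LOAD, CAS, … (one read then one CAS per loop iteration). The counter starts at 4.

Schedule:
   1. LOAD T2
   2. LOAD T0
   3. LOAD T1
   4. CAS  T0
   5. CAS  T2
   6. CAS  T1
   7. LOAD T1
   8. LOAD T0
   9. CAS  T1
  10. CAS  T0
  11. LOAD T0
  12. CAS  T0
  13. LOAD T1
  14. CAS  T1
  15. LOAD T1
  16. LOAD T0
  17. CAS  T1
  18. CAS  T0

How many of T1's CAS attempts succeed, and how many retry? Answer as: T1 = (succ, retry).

T1 = (3, 1)

step 1: T2 LOAD ⇒ load; ctr=4 reg=4
step 2: T0 LOAD ⇒ load; ctr=4 reg=4
step 3: T1 LOAD ⇒ load; ctr=4 reg=4
step 4: T0 CAS ⇒ ok; ctr=5 reg=4
step 5: T2 CAS ⇒ retry; ctr=5 reg=4
step 6: T1 CAS ⇒ retry; ctr=5 reg=4
step 7: T1 LOAD ⇒ load; ctr=5 reg=5
step 8: T0 LOAD ⇒ load; ctr=5 reg=5
step 9: T1 CAS ⇒ ok; ctr=6 reg=5
step 10: T0 CAS ⇒ retry; ctr=6 reg=5
step 11: T0 LOAD ⇒ load; ctr=6 reg=6
step 12: T0 CAS ⇒ ok; ctr=7 reg=6
step 13: T1 LOAD ⇒ load; ctr=7 reg=7
step 14: T1 CAS ⇒ ok; ctr=8 reg=7
step 15: T1 LOAD ⇒ load; ctr=8 reg=8
step 16: T0 LOAD ⇒ load; ctr=8 reg=8
step 17: T1 CAS ⇒ ok; ctr=9 reg=8
step 18: T0 CAS ⇒ retry; ctr=9 reg=8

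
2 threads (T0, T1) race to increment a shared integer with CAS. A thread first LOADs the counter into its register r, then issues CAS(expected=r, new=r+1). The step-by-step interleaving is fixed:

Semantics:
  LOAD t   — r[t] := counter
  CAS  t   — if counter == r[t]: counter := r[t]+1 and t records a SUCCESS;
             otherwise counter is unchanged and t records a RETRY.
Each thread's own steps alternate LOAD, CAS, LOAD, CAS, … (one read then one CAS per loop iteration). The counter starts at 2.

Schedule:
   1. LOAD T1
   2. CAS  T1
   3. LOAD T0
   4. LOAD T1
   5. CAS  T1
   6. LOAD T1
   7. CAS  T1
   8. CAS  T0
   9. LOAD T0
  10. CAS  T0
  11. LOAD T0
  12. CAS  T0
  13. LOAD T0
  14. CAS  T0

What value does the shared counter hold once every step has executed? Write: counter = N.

[1] T1.load  rd  (counter 2, T1.r 2)
[2] T1.cas  hit  (counter 3, T1.r 2)
[3] T0.load  rd  (counter 3, T0.r 3)
[4] T1.load  rd  (counter 3, T1.r 3)
[5] T1.cas  hit  (counter 4, T1.r 3)
[6] T1.load  rd  (counter 4, T1.r 4)
[7] T1.cas  hit  (counter 5, T1.r 4)
[8] T0.cas  miss  (counter 5, T0.r 3)
[9] T0.load  rd  (counter 5, T0.r 5)
[10] T0.cas  hit  (counter 6, T0.r 5)
[11] T0.load  rd  (counter 6, T0.r 6)
[12] T0.cas  hit  (counter 7, T0.r 6)
[13] T0.load  rd  (counter 7, T0.r 7)
[14] T0.cas  hit  (counter 8, T0.r 7)

counter = 8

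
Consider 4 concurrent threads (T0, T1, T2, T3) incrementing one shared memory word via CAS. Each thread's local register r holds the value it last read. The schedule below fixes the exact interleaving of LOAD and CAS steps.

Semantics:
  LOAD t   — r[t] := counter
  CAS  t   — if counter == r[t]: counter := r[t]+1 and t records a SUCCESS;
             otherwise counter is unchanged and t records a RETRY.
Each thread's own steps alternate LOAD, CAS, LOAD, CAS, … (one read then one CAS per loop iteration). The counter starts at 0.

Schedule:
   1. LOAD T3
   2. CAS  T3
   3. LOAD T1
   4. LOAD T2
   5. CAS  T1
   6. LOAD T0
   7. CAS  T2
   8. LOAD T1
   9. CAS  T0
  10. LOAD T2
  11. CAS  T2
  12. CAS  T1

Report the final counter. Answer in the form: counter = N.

counter = 4

T3 LOAD — after: cnt=0, r=0 — load
T3 CAS — after: cnt=1, r=0 — ok
T1 LOAD — after: cnt=1, r=1 — load
T2 LOAD — after: cnt=1, r=1 — load
T1 CAS — after: cnt=2, r=1 — ok
T0 LOAD — after: cnt=2, r=2 — load
T2 CAS — after: cnt=2, r=1 — retry
T1 LOAD — after: cnt=2, r=2 — load
T0 CAS — after: cnt=3, r=2 — ok
T2 LOAD — after: cnt=3, r=3 — load
T2 CAS — after: cnt=4, r=3 — ok
T1 CAS — after: cnt=4, r=2 — retry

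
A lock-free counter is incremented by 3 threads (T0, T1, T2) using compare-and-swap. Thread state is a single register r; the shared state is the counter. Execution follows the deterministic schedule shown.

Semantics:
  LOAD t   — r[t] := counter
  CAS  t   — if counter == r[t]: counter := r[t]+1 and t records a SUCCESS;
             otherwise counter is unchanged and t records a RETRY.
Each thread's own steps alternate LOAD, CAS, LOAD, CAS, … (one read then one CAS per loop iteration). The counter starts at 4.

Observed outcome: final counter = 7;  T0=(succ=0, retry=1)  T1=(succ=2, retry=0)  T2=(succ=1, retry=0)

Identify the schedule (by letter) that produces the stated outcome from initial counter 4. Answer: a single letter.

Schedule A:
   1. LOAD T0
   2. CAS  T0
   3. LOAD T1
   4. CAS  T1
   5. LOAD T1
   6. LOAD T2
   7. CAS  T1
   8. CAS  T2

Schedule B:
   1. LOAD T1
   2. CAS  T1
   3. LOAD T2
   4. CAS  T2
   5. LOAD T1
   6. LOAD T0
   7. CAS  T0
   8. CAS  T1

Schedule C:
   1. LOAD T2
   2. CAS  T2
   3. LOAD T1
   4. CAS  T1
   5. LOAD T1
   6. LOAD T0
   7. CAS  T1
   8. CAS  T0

C

Run C:
   1) LOAD T2:  M=4  r_T2=4
   2) CAS  T2:  M=5  r_T2=4 ✓
   3) LOAD T1:  M=5  r_T1=5
   4) CAS  T1:  M=6  r_T1=5 ✓
   5) LOAD T1:  M=6  r_T1=6
   6) LOAD T0:  M=6  r_T0=6
   7) CAS  T1:  M=7  r_T1=6 ✓
   8) CAS  T0:  M=7  r_T0=6 ✗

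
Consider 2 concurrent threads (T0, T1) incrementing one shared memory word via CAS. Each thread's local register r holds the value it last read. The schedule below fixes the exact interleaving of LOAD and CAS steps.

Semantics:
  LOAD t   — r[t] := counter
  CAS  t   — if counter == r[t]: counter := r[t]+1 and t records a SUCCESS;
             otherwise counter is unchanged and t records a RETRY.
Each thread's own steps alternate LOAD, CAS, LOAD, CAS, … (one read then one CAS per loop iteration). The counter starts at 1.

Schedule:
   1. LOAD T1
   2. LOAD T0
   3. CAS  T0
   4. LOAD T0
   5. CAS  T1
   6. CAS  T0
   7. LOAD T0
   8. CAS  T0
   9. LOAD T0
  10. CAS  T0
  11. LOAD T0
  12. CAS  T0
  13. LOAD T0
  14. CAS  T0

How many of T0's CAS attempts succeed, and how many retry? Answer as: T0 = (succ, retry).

   1) LOAD T1:  M=1  r_T1=1
   2) LOAD T0:  M=1  r_T0=1
   3) CAS  T0:  M=2  r_T0=1 ✓
   4) LOAD T0:  M=2  r_T0=2
   5) CAS  T1:  M=2  r_T1=1 ✗
   6) CAS  T0:  M=3  r_T0=2 ✓
   7) LOAD T0:  M=3  r_T0=3
   8) CAS  T0:  M=4  r_T0=3 ✓
   9) LOAD T0:  M=4  r_T0=4
  10) CAS  T0:  M=5  r_T0=4 ✓
  11) LOAD T0:  M=5  r_T0=5
  12) CAS  T0:  M=6  r_T0=5 ✓
  13) LOAD T0:  M=6  r_T0=6
  14) CAS  T0:  M=7  r_T0=6 ✓

T0 = (6, 0)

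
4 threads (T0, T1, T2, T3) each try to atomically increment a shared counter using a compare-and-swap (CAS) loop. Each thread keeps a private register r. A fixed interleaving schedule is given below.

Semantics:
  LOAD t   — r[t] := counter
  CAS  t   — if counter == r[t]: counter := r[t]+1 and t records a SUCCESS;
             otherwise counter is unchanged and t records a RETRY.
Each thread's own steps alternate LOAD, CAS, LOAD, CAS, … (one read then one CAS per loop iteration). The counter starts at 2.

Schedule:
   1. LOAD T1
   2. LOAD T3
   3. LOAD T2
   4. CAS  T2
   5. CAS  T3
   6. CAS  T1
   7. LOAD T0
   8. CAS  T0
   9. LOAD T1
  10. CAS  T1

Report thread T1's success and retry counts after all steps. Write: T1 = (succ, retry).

[1] T1.load  rd  (counter 2, T1.r 2)
[2] T3.load  rd  (counter 2, T3.r 2)
[3] T2.load  rd  (counter 2, T2.r 2)
[4] T2.cas  hit  (counter 3, T2.r 2)
[5] T3.cas  miss  (counter 3, T3.r 2)
[6] T1.cas  miss  (counter 3, T1.r 2)
[7] T0.load  rd  (counter 3, T0.r 3)
[8] T0.cas  hit  (counter 4, T0.r 3)
[9] T1.load  rd  (counter 4, T1.r 4)
[10] T1.cas  hit  (counter 5, T1.r 4)

T1 = (1, 1)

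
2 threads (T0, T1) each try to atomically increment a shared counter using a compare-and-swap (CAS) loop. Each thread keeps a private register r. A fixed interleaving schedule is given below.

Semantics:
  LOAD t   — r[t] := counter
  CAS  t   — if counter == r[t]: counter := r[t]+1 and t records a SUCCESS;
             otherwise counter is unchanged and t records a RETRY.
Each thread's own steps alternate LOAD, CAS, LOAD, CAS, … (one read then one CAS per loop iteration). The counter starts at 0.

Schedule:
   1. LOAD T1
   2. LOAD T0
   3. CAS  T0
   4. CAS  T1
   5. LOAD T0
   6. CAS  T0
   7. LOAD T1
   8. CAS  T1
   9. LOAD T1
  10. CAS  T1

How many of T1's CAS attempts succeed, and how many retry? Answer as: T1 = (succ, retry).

   1) LOAD T1:  M=0  r_T1=0
   2) LOAD T0:  M=0  r_T0=0
   3) CAS  T0:  M=1  r_T0=0 ✓
   4) CAS  T1:  M=1  r_T1=0 ✗
   5) LOAD T0:  M=1  r_T0=1
   6) CAS  T0:  M=2  r_T0=1 ✓
   7) LOAD T1:  M=2  r_T1=2
   8) CAS  T1:  M=3  r_T1=2 ✓
   9) LOAD T1:  M=3  r_T1=3
  10) CAS  T1:  M=4  r_T1=3 ✓

T1 = (2, 1)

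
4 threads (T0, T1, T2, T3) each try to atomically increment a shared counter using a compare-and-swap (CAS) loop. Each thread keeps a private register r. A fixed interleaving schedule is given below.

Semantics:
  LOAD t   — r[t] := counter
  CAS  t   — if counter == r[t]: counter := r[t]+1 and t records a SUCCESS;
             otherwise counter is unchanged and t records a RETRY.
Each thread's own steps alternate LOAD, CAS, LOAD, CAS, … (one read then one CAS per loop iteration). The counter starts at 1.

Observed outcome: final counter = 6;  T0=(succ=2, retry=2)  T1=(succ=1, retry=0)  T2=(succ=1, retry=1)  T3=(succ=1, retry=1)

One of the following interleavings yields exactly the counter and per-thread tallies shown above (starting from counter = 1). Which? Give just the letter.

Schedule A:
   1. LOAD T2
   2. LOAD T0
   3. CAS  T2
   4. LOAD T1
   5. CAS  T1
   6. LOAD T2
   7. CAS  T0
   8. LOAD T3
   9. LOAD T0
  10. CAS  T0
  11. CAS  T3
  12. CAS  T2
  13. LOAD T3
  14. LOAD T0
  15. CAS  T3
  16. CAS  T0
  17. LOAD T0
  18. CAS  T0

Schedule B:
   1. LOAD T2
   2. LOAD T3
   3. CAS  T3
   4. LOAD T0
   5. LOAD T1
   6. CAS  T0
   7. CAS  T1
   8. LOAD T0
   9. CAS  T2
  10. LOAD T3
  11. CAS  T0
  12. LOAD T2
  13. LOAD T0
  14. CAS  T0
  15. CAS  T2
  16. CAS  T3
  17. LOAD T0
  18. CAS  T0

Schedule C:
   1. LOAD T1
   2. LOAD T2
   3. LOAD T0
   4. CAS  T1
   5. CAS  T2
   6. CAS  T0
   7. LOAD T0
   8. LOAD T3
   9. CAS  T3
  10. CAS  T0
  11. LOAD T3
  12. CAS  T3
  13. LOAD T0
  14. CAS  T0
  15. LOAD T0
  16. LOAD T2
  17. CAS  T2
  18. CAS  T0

A

Run A:
T2 LOAD — after: cnt=1, r=1 — load
T0 LOAD — after: cnt=1, r=1 — load
T2 CAS — after: cnt=2, r=1 — ok
T1 LOAD — after: cnt=2, r=2 — load
T1 CAS — after: cnt=3, r=2 — ok
T2 LOAD — after: cnt=3, r=3 — load
T0 CAS — after: cnt=3, r=1 — retry
T3 LOAD — after: cnt=3, r=3 — load
T0 LOAD — after: cnt=3, r=3 — load
T0 CAS — after: cnt=4, r=3 — ok
T3 CAS — after: cnt=4, r=3 — retry
T2 CAS — after: cnt=4, r=3 — retry
T3 LOAD — after: cnt=4, r=4 — load
T0 LOAD — after: cnt=4, r=4 — load
T3 CAS — after: cnt=5, r=4 — ok
T0 CAS — after: cnt=5, r=4 — retry
T0 LOAD — after: cnt=5, r=5 — load
T0 CAS — after: cnt=6, r=5 — ok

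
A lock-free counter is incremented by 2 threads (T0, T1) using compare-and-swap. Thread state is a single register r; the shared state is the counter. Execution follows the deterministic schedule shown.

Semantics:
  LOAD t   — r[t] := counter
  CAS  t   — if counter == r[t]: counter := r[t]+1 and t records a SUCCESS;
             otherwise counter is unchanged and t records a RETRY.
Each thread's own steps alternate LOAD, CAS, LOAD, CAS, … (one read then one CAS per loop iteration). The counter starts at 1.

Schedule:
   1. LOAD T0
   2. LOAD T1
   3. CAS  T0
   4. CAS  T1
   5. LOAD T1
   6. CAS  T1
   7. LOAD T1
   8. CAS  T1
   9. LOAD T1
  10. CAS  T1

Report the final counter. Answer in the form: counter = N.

[1] T0.load  rd  (counter 1, T0.r 1)
[2] T1.load  rd  (counter 1, T1.r 1)
[3] T0.cas  hit  (counter 2, T0.r 1)
[4] T1.cas  miss  (counter 2, T1.r 1)
[5] T1.load  rd  (counter 2, T1.r 2)
[6] T1.cas  hit  (counter 3, T1.r 2)
[7] T1.load  rd  (counter 3, T1.r 3)
[8] T1.cas  hit  (counter 4, T1.r 3)
[9] T1.load  rd  (counter 4, T1.r 4)
[10] T1.cas  hit  (counter 5, T1.r 4)

counter = 5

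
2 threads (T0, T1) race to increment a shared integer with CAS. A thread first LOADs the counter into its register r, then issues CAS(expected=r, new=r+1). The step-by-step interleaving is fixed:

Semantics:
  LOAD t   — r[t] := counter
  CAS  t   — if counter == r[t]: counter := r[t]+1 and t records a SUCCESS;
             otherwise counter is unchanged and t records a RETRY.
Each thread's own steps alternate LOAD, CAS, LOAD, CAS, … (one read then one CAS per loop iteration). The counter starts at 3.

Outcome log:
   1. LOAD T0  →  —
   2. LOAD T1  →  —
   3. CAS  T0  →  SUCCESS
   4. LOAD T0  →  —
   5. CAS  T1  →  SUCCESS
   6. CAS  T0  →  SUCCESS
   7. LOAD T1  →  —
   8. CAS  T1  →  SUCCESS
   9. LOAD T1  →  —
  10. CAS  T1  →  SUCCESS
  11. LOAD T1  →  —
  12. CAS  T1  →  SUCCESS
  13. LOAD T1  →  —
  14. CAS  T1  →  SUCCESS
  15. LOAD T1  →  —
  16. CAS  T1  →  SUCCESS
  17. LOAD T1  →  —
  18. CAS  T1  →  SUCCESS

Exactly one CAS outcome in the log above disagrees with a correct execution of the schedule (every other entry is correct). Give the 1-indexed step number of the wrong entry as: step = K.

Correct run:
   1) LOAD T0:  M=3  r_T0=3
   2) LOAD T1:  M=3  r_T1=3
   3) CAS  T0:  M=4  r_T0=3 ✓
   4) LOAD T0:  M=4  r_T0=4
   5) CAS  T1:  M=4  r_T1=3 ✗
   6) CAS  T0:  M=5  r_T0=4 ✓
   7) LOAD T1:  M=5  r_T1=5
   8) CAS  T1:  M=6  r_T1=5 ✓
   9) LOAD T1:  M=6  r_T1=6
  10) CAS  T1:  M=7  r_T1=6 ✓
  11) LOAD T1:  M=7  r_T1=7
  12) CAS  T1:  M=8  r_T1=7 ✓
  13) LOAD T1:  M=8  r_T1=8
  14) CAS  T1:  M=9  r_T1=8 ✓
  15) LOAD T1:  M=9  r_T1=9
  16) CAS  T1:  M=10  r_T1=9 ✓
  17) LOAD T1:  M=10  r_T1=10
  18) CAS  T1:  M=11  r_T1=10 ✓
Flip is step 5.

step = 5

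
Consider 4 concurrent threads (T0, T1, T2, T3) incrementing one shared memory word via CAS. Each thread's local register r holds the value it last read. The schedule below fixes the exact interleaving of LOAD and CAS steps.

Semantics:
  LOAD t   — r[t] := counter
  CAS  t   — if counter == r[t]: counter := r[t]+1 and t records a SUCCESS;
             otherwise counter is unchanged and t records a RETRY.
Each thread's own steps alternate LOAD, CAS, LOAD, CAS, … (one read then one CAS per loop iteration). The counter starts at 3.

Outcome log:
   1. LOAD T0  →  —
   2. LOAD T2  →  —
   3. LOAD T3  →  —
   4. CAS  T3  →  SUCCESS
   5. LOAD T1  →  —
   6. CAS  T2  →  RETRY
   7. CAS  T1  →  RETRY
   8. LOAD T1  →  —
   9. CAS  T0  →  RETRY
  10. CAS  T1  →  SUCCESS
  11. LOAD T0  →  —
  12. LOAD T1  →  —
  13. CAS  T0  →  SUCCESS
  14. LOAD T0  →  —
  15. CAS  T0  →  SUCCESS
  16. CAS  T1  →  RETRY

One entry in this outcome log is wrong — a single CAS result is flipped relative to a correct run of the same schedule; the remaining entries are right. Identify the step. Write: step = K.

Reference trace:
T0 LOAD — after: cnt=3, r=3 — load
T2 LOAD — after: cnt=3, r=3 — load
T3 LOAD — after: cnt=3, r=3 — load
T3 CAS — after: cnt=4, r=3 — ok
T1 LOAD — after: cnt=4, r=4 — load
T2 CAS — after: cnt=4, r=3 — retry
T1 CAS — after: cnt=5, r=4 — ok
T1 LOAD — after: cnt=5, r=5 — load
T0 CAS — after: cnt=5, r=3 — retry
T1 CAS — after: cnt=6, r=5 — ok
T0 LOAD — after: cnt=6, r=6 — load
T1 LOAD — after: cnt=6, r=6 — load
T0 CAS — after: cnt=7, r=6 — ok
T0 LOAD — after: cnt=7, r=7 — load
T0 CAS — after: cnt=8, r=7 — ok
T1 CAS — after: cnt=8, r=6 — retry
Mismatch at 7.

step = 7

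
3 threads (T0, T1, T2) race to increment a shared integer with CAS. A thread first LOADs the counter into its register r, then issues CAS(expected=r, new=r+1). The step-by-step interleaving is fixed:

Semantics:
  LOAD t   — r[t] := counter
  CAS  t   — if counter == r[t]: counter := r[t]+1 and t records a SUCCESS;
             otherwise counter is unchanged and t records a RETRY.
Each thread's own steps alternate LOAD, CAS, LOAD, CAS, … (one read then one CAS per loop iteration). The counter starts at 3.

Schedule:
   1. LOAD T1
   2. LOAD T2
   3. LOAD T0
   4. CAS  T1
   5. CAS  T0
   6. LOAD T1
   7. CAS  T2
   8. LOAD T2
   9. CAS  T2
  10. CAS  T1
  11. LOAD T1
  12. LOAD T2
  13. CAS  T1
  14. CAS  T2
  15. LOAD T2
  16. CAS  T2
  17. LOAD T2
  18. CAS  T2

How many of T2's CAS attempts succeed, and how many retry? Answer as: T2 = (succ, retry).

#1 T1 reads 3
#2 T2 reads 3
#3 T0 reads 3
#4 T1 CAS(3→4) writes; counter now 4
#5 T0 CAS(3→4) fails; counter now 4
#6 T1 reads 4
#7 T2 CAS(3→4) fails; counter now 4
#8 T2 reads 4
#9 T2 CAS(4→5) writes; counter now 5
#10 T1 CAS(4→5) fails; counter now 5
#11 T1 reads 5
#12 T2 reads 5
#13 T1 CAS(5→6) writes; counter now 6
#14 T2 CAS(5→6) fails; counter now 6
#15 T2 reads 6
#16 T2 CAS(6→7) writes; counter now 7
#17 T2 reads 7
#18 T2 CAS(7→8) writes; counter now 8

T2 = (3, 2)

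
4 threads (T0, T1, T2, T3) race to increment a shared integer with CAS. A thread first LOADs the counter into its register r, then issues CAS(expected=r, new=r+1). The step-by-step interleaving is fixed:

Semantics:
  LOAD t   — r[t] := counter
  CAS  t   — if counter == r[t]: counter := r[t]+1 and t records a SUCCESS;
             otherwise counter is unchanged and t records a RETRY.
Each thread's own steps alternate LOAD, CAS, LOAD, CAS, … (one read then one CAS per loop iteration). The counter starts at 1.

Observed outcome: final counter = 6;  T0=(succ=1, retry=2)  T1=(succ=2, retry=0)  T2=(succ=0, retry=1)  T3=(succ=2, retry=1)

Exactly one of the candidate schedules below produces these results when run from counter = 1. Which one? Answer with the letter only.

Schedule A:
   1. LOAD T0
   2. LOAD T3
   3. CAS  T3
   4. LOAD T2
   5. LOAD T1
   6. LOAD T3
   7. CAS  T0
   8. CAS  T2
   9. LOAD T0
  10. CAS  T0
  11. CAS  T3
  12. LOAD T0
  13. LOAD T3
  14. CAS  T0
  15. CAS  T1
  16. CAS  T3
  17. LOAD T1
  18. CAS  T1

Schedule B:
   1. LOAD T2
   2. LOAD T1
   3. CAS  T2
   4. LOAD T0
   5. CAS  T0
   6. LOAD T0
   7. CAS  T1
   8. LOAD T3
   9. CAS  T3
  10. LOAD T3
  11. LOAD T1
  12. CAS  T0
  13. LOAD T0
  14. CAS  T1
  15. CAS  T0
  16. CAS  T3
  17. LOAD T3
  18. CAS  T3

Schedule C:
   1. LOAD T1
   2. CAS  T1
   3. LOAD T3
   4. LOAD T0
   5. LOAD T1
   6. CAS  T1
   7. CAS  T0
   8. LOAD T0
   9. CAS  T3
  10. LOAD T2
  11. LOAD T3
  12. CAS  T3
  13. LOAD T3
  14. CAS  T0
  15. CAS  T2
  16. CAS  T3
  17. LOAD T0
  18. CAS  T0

Tracing schedule C:
1. LOAD T1 → mem=1 r[T1]=1 [LOAD]
2. CAS T1 → mem=2 r[T1]=1 [OK]
3. LOAD T3 → mem=2 r[T3]=2 [LOAD]
4. LOAD T0 → mem=2 r[T0]=2 [LOAD]
5. LOAD T1 → mem=2 r[T1]=2 [LOAD]
6. CAS T1 → mem=3 r[T1]=2 [OK]
7. CAS T0 → mem=3 r[T0]=2 [RETRY]
8. LOAD T0 → mem=3 r[T0]=3 [LOAD]
9. CAS T3 → mem=3 r[T3]=2 [RETRY]
10. LOAD T2 → mem=3 r[T2]=3 [LOAD]
11. LOAD T3 → mem=3 r[T3]=3 [LOAD]
12. CAS T3 → mem=4 r[T3]=3 [OK]
13. LOAD T3 → mem=4 r[T3]=4 [LOAD]
14. CAS T0 → mem=4 r[T0]=3 [RETRY]
15. CAS T2 → mem=4 r[T2]=3 [RETRY]
16. CAS T3 → mem=5 r[T3]=4 [OK]
17. LOAD T0 → mem=5 r[T0]=5 [LOAD]
18. CAS T0 → mem=6 r[T0]=5 [OK]

C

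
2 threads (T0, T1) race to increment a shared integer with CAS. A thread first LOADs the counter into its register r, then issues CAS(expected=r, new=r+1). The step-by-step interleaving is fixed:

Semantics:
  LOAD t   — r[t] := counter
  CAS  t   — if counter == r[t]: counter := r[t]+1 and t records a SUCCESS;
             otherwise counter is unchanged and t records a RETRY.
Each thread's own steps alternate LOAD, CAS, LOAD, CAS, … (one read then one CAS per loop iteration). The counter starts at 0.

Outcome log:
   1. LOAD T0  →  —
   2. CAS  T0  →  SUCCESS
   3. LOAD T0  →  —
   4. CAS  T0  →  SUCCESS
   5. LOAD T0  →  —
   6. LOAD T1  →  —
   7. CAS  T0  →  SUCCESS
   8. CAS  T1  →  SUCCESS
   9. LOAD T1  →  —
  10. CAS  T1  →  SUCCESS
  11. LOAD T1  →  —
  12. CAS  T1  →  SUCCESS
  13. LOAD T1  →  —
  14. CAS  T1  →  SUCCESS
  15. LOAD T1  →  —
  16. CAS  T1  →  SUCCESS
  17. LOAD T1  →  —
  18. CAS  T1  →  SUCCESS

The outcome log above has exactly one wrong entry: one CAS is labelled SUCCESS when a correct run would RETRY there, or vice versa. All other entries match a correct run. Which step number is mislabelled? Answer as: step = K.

Re-executing:
T0 LOAD — after: cnt=0, r=0 — load
T0 CAS — after: cnt=1, r=0 — ok
T0 LOAD — after: cnt=1, r=1 — load
T0 CAS — after: cnt=2, r=1 — ok
T0 LOAD — after: cnt=2, r=2 — load
T1 LOAD — after: cnt=2, r=2 — load
T0 CAS — after: cnt=3, r=2 — ok
T1 CAS — after: cnt=3, r=2 — retry
T1 LOAD — after: cnt=3, r=3 — load
T1 CAS — after: cnt=4, r=3 — ok
T1 LOAD — after: cnt=4, r=4 — load
T1 CAS — after: cnt=5, r=4 — ok
T1 LOAD — after: cnt=5, r=5 — load
T1 CAS — after: cnt=6, r=5 — ok
T1 LOAD — after: cnt=6, r=6 — load
T1 CAS — after: cnt=7, r=6 — ok
T1 LOAD — after: cnt=7, r=7 — load
T1 CAS — after: cnt=8, r=7 — ok
Log disagrees first at step 8.

step = 8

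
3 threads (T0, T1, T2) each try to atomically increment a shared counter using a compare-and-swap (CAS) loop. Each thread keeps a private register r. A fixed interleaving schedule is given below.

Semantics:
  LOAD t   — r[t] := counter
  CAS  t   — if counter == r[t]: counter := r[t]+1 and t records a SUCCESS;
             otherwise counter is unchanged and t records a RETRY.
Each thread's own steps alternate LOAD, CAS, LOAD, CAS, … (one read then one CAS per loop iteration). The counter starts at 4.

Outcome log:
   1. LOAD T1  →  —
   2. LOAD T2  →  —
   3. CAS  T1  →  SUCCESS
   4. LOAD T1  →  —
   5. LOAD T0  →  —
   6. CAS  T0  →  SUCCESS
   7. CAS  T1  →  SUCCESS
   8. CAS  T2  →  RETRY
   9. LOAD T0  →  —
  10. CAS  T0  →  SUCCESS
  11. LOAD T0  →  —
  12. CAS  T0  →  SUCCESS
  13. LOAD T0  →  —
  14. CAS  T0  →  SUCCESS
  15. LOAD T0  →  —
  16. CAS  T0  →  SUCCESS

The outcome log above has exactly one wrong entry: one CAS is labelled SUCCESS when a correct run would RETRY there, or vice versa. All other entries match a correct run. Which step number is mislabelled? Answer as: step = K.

step = 7

Correct run:
[1] T1.load  rd  (counter 4, T1.r 4)
[2] T2.load  rd  (counter 4, T2.r 4)
[3] T1.cas  hit  (counter 5, T1.r 4)
[4] T1.load  rd  (counter 5, T1.r 5)
[5] T0.load  rd  (counter 5, T0.r 5)
[6] T0.cas  hit  (counter 6, T0.r 5)
[7] T1.cas  miss  (counter 6, T1.r 5)
[8] T2.cas  miss  (counter 6, T2.r 4)
[9] T0.load  rd  (counter 6, T0.r 6)
[10] T0.cas  hit  (counter 7, T0.r 6)
[11] T0.load  rd  (counter 7, T0.r 7)
[12] T0.cas  hit  (counter 8, T0.r 7)
[13] T0.load  rd  (counter 8, T0.r 8)
[14] T0.cas  hit  (counter 9, T0.r 8)
[15] T0.load  rd  (counter 9, T0.r 9)
[16] T0.cas  hit  (counter 10, T0.r 9)
Mismatch at 7.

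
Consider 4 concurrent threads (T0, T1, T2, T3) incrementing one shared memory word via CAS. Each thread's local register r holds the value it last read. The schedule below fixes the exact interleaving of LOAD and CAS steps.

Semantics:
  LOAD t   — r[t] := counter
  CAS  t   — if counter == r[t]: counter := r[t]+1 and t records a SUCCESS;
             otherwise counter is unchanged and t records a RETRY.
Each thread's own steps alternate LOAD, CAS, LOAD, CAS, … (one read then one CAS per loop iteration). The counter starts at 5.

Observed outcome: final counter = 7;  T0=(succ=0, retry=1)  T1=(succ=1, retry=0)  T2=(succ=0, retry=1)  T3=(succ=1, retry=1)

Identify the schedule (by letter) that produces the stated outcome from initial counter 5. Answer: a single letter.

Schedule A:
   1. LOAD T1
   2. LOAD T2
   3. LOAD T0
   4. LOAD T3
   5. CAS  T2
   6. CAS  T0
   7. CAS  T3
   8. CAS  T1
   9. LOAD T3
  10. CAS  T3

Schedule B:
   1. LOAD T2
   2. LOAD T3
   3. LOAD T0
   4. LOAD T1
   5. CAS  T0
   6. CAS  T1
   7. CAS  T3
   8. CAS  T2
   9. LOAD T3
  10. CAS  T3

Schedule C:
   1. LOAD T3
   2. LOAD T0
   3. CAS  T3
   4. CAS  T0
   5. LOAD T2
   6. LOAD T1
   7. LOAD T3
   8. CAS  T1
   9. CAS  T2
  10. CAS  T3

Run C:
#1 T3 reads 5
#2 T0 reads 5
#3 T3 CAS(5→6) writes; counter now 6
#4 T0 CAS(5→6) fails; counter now 6
#5 T2 reads 6
#6 T1 reads 6
#7 T3 reads 6
#8 T1 CAS(6→7) writes; counter now 7
#9 T2 CAS(6→7) fails; counter now 7
#10 T3 CAS(6→7) fails; counter now 7

C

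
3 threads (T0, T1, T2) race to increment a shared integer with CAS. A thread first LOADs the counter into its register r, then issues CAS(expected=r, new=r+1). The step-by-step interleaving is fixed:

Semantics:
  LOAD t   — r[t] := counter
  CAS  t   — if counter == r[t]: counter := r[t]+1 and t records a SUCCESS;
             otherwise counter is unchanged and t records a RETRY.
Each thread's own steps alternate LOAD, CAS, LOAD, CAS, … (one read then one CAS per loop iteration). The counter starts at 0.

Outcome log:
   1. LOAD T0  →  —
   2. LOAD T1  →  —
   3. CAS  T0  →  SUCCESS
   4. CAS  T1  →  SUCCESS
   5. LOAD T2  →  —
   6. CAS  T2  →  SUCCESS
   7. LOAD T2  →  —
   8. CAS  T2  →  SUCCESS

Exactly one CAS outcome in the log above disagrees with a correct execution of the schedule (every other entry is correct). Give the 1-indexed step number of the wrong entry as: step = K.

Reference trace:
   1) LOAD T0:  M=0  r_T0=0
   2) LOAD T1:  M=0  r_T1=0
   3) CAS  T0:  M=1  r_T0=0 ✓
   4) CAS  T1:  M=1  r_T1=0 ✗
   5) LOAD T2:  M=1  r_T2=1
   6) CAS  T2:  M=2  r_T2=1 ✓
   7) LOAD T2:  M=2  r_T2=2
   8) CAS  T2:  M=3  r_T2=2 ✓
Flip is step 4.

step = 4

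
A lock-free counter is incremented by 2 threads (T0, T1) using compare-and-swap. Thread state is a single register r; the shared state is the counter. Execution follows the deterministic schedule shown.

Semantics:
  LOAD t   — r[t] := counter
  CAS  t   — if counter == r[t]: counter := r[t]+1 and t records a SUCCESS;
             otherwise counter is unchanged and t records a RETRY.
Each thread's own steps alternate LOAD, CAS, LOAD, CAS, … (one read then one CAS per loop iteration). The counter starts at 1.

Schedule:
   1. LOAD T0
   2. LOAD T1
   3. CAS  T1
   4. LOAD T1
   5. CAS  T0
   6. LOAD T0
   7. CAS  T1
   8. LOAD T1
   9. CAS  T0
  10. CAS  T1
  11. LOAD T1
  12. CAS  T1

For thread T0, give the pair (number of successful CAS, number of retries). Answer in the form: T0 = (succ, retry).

T0 = (0, 2)

step 1: T0 LOAD ⇒ load; ctr=1 reg=1
step 2: T1 LOAD ⇒ load; ctr=1 reg=1
step 3: T1 CAS ⇒ ok; ctr=2 reg=1
step 4: T1 LOAD ⇒ load; ctr=2 reg=2
step 5: T0 CAS ⇒ retry; ctr=2 reg=1
step 6: T0 LOAD ⇒ load; ctr=2 reg=2
step 7: T1 CAS ⇒ ok; ctr=3 reg=2
step 8: T1 LOAD ⇒ load; ctr=3 reg=3
step 9: T0 CAS ⇒ retry; ctr=3 reg=2
step 10: T1 CAS ⇒ ok; ctr=4 reg=3
step 11: T1 LOAD ⇒ load; ctr=4 reg=4
step 12: T1 CAS ⇒ ok; ctr=5 reg=4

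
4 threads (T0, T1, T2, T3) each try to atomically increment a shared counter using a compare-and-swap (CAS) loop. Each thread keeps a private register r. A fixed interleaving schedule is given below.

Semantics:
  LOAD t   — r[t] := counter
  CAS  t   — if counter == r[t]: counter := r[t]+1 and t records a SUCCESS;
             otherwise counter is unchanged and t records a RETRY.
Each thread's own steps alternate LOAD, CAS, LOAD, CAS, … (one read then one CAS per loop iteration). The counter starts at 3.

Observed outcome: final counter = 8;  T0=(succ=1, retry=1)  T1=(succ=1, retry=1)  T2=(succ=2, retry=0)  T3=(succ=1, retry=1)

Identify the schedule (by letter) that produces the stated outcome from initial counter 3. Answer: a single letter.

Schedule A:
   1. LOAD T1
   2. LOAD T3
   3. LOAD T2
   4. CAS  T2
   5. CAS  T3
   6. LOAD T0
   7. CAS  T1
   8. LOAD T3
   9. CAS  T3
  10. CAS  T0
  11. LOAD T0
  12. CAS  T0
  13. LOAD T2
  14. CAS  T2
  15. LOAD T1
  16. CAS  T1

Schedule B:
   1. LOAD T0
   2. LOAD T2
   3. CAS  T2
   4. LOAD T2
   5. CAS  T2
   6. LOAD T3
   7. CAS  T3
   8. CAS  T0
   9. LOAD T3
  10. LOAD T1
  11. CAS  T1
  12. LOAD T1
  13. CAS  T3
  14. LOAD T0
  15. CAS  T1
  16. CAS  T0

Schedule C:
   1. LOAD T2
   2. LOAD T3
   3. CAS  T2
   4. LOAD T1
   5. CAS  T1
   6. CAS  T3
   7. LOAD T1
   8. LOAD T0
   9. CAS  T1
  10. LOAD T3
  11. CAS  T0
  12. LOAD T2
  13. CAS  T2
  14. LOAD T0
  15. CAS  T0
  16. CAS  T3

Simulating candidate A:
T1 LOAD — after: cnt=3, r=3 — load
T3 LOAD — after: cnt=3, r=3 — load
T2 LOAD — after: cnt=3, r=3 — load
T2 CAS — after: cnt=4, r=3 — ok
T3 CAS — after: cnt=4, r=3 — retry
T0 LOAD — after: cnt=4, r=4 — load
T1 CAS — after: cnt=4, r=3 — retry
T3 LOAD — after: cnt=4, r=4 — load
T3 CAS — after: cnt=5, r=4 — ok
T0 CAS — after: cnt=5, r=4 — retry
T0 LOAD — after: cnt=5, r=5 — load
T0 CAS — after: cnt=6, r=5 — ok
T2 LOAD — after: cnt=6, r=6 — load
T2 CAS — after: cnt=7, r=6 — ok
T1 LOAD — after: cnt=7, r=7 — load
T1 CAS — after: cnt=8, r=7 — ok

A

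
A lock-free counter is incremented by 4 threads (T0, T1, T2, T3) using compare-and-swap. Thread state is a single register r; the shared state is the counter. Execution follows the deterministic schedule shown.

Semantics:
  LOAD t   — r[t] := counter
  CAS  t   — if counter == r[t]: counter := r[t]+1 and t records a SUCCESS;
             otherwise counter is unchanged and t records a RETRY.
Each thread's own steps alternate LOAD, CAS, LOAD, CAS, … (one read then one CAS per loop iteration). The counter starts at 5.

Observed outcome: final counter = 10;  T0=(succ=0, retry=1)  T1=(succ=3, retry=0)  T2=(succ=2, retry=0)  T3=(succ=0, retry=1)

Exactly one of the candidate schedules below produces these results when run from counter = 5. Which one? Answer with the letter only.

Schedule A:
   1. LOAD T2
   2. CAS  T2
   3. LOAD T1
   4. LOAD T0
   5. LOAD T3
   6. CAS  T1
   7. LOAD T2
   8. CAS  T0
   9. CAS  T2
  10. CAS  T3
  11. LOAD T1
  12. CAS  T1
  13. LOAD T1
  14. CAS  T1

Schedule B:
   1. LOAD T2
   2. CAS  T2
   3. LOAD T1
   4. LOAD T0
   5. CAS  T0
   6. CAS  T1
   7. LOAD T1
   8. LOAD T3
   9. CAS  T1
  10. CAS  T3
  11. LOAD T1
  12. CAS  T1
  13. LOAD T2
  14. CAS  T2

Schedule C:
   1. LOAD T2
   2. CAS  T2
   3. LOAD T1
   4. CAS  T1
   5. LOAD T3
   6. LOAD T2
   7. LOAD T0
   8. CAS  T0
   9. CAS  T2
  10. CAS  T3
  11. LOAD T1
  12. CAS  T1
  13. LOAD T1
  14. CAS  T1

Simulating candidate A:
#1 T2 reads 5
#2 T2 CAS(5→6) writes; counter now 6
#3 T1 reads 6
#4 T0 reads 6
#5 T3 reads 6
#6 T1 CAS(6→7) writes; counter now 7
#7 T2 reads 7
#8 T0 CAS(6→7) fails; counter now 7
#9 T2 CAS(7→8) writes; counter now 8
#10 T3 CAS(6→7) fails; counter now 8
#11 T1 reads 8
#12 T1 CAS(8→9) writes; counter now 9
#13 T1 reads 9
#14 T1 CAS(9→10) writes; counter now 10

A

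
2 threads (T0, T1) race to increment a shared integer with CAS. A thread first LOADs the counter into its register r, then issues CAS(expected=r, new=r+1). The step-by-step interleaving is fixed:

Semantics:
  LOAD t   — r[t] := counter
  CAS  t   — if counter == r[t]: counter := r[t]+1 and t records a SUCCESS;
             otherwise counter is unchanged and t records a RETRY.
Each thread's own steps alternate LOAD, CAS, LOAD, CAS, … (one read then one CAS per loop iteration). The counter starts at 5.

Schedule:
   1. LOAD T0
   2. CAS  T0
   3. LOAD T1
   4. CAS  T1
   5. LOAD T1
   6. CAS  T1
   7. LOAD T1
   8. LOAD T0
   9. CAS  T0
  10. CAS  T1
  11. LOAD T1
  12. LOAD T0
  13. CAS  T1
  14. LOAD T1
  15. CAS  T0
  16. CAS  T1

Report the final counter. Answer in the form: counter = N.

counter = 11

#1 T0 reads 5
#2 T0 CAS(5→6) writes; counter now 6
#3 T1 reads 6
#4 T1 CAS(6→7) writes; counter now 7
#5 T1 reads 7
#6 T1 CAS(7→8) writes; counter now 8
#7 T1 reads 8
#8 T0 reads 8
#9 T0 CAS(8→9) writes; counter now 9
#10 T1 CAS(8→9) fails; counter now 9
#11 T1 reads 9
#12 T0 reads 9
#13 T1 CAS(9→10) writes; counter now 10
#14 T1 reads 10
#15 T0 CAS(9→10) fails; counter now 10
#16 T1 CAS(10→11) writes; counter now 11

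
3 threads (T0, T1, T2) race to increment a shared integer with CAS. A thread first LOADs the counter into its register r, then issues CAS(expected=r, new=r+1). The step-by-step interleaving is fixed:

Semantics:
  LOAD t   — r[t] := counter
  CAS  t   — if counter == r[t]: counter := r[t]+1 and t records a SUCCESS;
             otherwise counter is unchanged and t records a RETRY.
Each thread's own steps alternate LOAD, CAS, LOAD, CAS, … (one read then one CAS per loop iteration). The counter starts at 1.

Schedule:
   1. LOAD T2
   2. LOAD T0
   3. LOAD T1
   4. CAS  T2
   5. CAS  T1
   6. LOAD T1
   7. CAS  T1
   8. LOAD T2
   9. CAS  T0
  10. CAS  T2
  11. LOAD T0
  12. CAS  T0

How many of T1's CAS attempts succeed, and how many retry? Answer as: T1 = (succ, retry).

1. LOAD T2 → mem=1 r[T2]=1 [LOAD]
2. LOAD T0 → mem=1 r[T0]=1 [LOAD]
3. LOAD T1 → mem=1 r[T1]=1 [LOAD]
4. CAS T2 → mem=2 r[T2]=1 [OK]
5. CAS T1 → mem=2 r[T1]=1 [RETRY]
6. LOAD T1 → mem=2 r[T1]=2 [LOAD]
7. CAS T1 → mem=3 r[T1]=2 [OK]
8. LOAD T2 → mem=3 r[T2]=3 [LOAD]
9. CAS T0 → mem=3 r[T0]=1 [RETRY]
10. CAS T2 → mem=4 r[T2]=3 [OK]
11. LOAD T0 → mem=4 r[T0]=4 [LOAD]
12. CAS T0 → mem=5 r[T0]=4 [OK]

T1 = (1, 1)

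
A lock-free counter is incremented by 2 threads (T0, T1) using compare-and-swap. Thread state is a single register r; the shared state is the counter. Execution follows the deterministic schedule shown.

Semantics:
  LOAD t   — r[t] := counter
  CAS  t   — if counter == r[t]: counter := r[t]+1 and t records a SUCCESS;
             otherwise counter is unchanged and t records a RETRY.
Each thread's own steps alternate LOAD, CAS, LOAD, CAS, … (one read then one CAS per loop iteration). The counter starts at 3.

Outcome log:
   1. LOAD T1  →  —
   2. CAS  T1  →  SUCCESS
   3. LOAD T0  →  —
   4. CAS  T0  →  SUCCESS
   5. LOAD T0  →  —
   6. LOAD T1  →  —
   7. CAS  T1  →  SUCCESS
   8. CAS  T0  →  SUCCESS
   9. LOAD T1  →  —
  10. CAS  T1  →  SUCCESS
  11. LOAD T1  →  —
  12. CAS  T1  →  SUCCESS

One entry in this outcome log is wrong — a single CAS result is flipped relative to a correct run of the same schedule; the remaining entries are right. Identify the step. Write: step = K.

step = 8

Re-executing:
[1] T1.load  rd  (counter 3, T1.r 3)
[2] T1.cas  hit  (counter 4, T1.r 3)
[3] T0.load  rd  (counter 4, T0.r 4)
[4] T0.cas  hit  (counter 5, T0.r 4)
[5] T0.load  rd  (counter 5, T0.r 5)
[6] T1.load  rd  (counter 5, T1.r 5)
[7] T1.cas  hit  (counter 6, T1.r 5)
[8] T0.cas  miss  (counter 6, T0.r 5)
[9] T1.load  rd  (counter 6, T1.r 6)
[10] T1.cas  hit  (counter 7, T1.r 6)
[11] T1.load  rd  (counter 7, T1.r 7)
[12] T1.cas  hit  (counter 8, T1.r 7)
Mismatch at 8.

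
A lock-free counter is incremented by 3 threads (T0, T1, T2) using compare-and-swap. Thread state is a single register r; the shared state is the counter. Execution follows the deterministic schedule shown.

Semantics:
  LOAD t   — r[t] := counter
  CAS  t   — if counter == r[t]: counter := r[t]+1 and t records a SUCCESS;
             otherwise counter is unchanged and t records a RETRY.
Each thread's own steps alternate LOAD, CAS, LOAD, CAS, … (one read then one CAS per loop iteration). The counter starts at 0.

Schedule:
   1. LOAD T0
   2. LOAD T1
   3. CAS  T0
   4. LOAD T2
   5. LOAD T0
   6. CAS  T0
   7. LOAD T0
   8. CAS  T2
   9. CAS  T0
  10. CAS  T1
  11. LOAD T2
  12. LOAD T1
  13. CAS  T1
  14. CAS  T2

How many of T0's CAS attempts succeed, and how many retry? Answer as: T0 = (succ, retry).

#1 T0 reads 0
#2 T1 reads 0
#3 T0 CAS(0→1) writes; counter now 1
#4 T2 reads 1
#5 T0 reads 1
#6 T0 CAS(1→2) writes; counter now 2
#7 T0 reads 2
#8 T2 CAS(1→2) fails; counter now 2
#9 T0 CAS(2→3) writes; counter now 3
#10 T1 CAS(0→1) fails; counter now 3
#11 T2 reads 3
#12 T1 reads 3
#13 T1 CAS(3→4) writes; counter now 4
#14 T2 CAS(3→4) fails; counter now 4

T0 = (3, 0)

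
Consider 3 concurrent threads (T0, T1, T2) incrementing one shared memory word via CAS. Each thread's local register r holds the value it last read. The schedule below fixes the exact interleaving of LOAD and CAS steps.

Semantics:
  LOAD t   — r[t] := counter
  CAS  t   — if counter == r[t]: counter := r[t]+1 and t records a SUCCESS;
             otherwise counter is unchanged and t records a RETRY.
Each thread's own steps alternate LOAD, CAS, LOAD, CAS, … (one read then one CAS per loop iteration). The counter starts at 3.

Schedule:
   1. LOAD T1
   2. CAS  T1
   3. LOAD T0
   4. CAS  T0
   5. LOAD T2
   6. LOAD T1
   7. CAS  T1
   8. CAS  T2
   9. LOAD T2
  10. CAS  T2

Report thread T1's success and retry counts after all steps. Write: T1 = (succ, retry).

step 1: T1 LOAD ⇒ load; ctr=3 reg=3
step 2: T1 CAS ⇒ ok; ctr=4 reg=3
step 3: T0 LOAD ⇒ load; ctr=4 reg=4
step 4: T0 CAS ⇒ ok; ctr=5 reg=4
step 5: T2 LOAD ⇒ load; ctr=5 reg=5
step 6: T1 LOAD ⇒ load; ctr=5 reg=5
step 7: T1 CAS ⇒ ok; ctr=6 reg=5
step 8: T2 CAS ⇒ retry; ctr=6 reg=5
step 9: T2 LOAD ⇒ load; ctr=6 reg=6
step 10: T2 CAS ⇒ ok; ctr=7 reg=6

T1 = (2, 0)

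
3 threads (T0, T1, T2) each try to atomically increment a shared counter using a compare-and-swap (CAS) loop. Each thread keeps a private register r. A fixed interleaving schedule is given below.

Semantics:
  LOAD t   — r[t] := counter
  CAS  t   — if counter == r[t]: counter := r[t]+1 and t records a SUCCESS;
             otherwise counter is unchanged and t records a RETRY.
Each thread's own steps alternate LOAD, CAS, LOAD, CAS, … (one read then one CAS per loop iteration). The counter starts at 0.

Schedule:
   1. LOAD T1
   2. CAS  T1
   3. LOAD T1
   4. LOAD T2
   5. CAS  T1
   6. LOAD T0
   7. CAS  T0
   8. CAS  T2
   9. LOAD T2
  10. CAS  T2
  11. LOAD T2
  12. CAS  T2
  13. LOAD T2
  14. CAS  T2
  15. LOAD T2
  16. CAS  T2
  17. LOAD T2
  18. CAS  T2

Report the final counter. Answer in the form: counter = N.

   1) LOAD T1:  M=0  r_T1=0
   2) CAS  T1:  M=1  r_T1=0 ✓
   3) LOAD T1:  M=1  r_T1=1
   4) LOAD T2:  M=1  r_T2=1
   5) CAS  T1:  M=2  r_T1=1 ✓
   6) LOAD T0:  M=2  r_T0=2
   7) CAS  T0:  M=3  r_T0=2 ✓
   8) CAS  T2:  M=3  r_T2=1 ✗
   9) LOAD T2:  M=3  r_T2=3
  10) CAS  T2:  M=4  r_T2=3 ✓
  11) LOAD T2:  M=4  r_T2=4
  12) CAS  T2:  M=5  r_T2=4 ✓
  13) LOAD T2:  M=5  r_T2=5
  14) CAS  T2:  M=6  r_T2=5 ✓
  15) LOAD T2:  M=6  r_T2=6
  16) CAS  T2:  M=7  r_T2=6 ✓
  17) LOAD T2:  M=7  r_T2=7
  18) CAS  T2:  M=8  r_T2=7 ✓

counter = 8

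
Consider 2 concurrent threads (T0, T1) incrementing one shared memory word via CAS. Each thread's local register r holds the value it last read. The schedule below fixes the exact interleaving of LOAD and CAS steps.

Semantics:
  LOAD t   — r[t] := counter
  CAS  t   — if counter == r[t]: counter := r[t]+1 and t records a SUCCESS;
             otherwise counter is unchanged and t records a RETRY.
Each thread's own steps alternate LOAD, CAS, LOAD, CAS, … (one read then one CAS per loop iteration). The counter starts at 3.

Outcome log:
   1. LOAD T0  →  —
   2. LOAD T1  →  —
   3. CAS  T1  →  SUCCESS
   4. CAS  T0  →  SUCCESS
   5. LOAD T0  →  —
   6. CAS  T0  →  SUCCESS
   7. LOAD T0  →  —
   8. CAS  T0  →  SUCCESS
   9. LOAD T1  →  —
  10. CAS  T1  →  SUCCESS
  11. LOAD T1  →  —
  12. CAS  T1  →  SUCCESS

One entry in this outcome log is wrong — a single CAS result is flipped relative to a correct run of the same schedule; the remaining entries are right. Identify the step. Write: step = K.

step = 4

Correct run:
T0 LOAD — after: cnt=3, r=3 — load
T1 LOAD — after: cnt=3, r=3 — load
T1 CAS — after: cnt=4, r=3 — ok
T0 CAS — after: cnt=4, r=3 — retry
T0 LOAD — after: cnt=4, r=4 — load
T0 CAS — after: cnt=5, r=4 — ok
T0 LOAD — after: cnt=5, r=5 — load
T0 CAS — after: cnt=6, r=5 — ok
T1 LOAD — after: cnt=6, r=6 — load
T1 CAS — after: cnt=7, r=6 — ok
T1 LOAD — after: cnt=7, r=7 — load
T1 CAS — after: cnt=8, r=7 — ok
Log disagrees first at step 4.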